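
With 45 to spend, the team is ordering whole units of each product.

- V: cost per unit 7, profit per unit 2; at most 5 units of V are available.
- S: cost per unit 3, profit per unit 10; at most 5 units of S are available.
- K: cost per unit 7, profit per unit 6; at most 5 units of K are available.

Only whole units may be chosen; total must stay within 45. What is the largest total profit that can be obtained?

74

This is a bounded integer knapsack.
Take 5×S and 4×K: cost 43 ≤ 45, profit 5·10 + 4·6 = 74.
S has the best ratio (10/3) and is taken to its limit of 5; remaining capacity is filled optimally with the others.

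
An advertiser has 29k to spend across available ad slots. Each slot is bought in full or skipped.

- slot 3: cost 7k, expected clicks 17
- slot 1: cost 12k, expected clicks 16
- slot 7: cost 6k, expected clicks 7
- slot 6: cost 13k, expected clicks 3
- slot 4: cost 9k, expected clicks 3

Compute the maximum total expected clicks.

slot 3 + slot 1 + slot 4: cost 7 + 12 + 9 = 28 ≤ 29, expected clicks 17 + 16 + 3 = 36.
slot 3 + slot 1: cost 7 + 12 = 19 ≤ 29, expected clicks 17 + 16 = 33.
slot 3 + slot 1 + slot 7: cost 7 + 12 + 6 = 25 ≤ 29, expected clicks 17 + 16 + 7 = 40.
Best is slot 3, slot 1, and slot 7 with total expected clicks 40.

40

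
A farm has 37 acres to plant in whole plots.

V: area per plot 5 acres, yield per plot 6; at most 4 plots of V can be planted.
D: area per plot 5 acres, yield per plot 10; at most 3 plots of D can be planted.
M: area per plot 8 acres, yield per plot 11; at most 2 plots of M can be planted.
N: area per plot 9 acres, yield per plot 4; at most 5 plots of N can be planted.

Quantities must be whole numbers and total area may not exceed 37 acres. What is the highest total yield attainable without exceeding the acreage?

D has the best ratio (10/5); taking only D gives at most 3×10 = 30 (stopped by the supply cap of 3).
Mixing does better — 1×V, 3×D, and 2×M: area 36 ≤ 37, yield 1·6 + 3·10 + 2·11 = 58.

58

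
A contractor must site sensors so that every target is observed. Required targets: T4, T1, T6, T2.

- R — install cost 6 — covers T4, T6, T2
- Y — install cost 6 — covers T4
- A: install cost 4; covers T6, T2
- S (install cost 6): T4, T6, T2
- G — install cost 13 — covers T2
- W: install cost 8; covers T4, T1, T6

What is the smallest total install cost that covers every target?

The greedy cost-per-new-target heuristic would pick R and W for 14, but a cheaper cover exists.
Choose A and W: together they cover T4, T1, T6, T2 — every target.
Total install cost: 4 + 8 = 12.
No cover costs less than 12.

12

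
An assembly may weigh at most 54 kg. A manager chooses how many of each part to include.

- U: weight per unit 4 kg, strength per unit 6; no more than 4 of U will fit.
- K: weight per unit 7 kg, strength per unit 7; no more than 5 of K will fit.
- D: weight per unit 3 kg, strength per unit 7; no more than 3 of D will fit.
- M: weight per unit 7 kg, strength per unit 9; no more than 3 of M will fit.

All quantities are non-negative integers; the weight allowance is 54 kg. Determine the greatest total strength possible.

D has the best ratio (7/3); taking only D gives at most 3×7 = 21 (stopped by the supply cap of 3).
Mixing does better — 4×U, 1×K, 3×D, and 3×M: weight 53 ≤ 54, strength 4·6 + 1·7 + 3·7 + 3·9 = 79.

79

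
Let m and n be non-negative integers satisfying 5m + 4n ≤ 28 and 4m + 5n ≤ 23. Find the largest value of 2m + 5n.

Relaxing integrality, the LP optimum is 23.00 at (m,n) = (0, 4.6), which is not an integer point.
(m,n)=(0,4): 5·0+4·4=16≤28, 4·0+5·4=20≤23, objective 20.
(m,n)=(1,3): 5·1+4·3=17≤28, 4·1+5·3=19≤23, objective 17.
Maximum is 20 at (m,n)=(0,4).

20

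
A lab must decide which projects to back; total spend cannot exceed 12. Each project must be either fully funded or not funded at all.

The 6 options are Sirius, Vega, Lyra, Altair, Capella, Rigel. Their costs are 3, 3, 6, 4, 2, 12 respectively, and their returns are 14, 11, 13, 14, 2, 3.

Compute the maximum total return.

Take Sirius, Vega, Altair, and Capella: cost 3 + 3 + 4 + 2 = 12 ≤ 12, return 14 + 11 + 14 + 2 = 41.
No other feasible combination does better.

41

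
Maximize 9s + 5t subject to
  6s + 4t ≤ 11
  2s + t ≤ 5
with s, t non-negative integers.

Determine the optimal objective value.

14

The continuous relaxation peaks at (1.83, 0) with value 16.50; rounding to a feasible lattice point costs some objective.
(s,t)=(1,1): 6·1+4·1=10≤11, 2·1+1·1=3≤5, objective 14.
(s,t)=(0,2): 6·0+4·2=8≤11, 2·0+1·2=2≤5, objective 10.
Maximum is 14 at (s,t)=(1,1).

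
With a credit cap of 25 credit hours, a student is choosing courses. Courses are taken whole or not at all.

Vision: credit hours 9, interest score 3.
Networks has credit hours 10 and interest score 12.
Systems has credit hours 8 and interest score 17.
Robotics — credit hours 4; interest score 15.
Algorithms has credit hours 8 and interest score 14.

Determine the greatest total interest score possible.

Allowing fractional choices, the relaxed optimum would be about 52.0, but courses are indivisible.
Networks + Robotics + Algorithms: credit hours 10 + 4 + 8 = 22 ≤ 25, interest score 12 + 15 + 14 = 41.
Systems + Robotics + Algorithms: credit hours 8 + 4 + 8 = 20 ≤ 25, interest score 17 + 15 + 14 = 46.
Networks + Systems + Robotics: credit hours 10 + 8 + 4 = 22 ≤ 25, interest score 12 + 17 + 15 = 44.
Best is Systems, Robotics, and Algorithms with total interest score 46.

46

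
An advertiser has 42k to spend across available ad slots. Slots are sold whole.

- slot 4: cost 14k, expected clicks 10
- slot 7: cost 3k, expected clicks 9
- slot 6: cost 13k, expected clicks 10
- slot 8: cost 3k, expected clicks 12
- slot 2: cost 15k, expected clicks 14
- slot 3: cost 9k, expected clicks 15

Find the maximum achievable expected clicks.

56

slot 4 + slot 8 + slot 2 + slot 3: cost 14 + 3 + 15 + 9 = 41 ≤ 42, expected clicks 10 + 12 + 14 + 15 = 51.
slot 6 + slot 8 + slot 2 + slot 3: cost 13 + 3 + 15 + 9 = 40 ≤ 42, expected clicks 10 + 12 + 14 + 15 = 51.
slot 4 + slot 7 + slot 6 + slot 8 + slot 3: cost 14 + 3 + 13 + 3 + 9 = 42 ≤ 42, expected clicks 10 + 9 + 10 + 12 + 15 = 56.
Best is slot 4, slot 7, slot 6, slot 8, and slot 3 with total expected clicks 56.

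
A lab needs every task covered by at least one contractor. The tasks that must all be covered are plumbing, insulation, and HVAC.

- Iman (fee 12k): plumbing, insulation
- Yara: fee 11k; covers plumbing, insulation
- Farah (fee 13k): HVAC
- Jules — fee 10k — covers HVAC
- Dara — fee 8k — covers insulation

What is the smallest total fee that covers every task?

21

This is an integer covering problem.
Choose Yara and Jules: together they cover plumbing, insulation, HVAC — every task.
Total fee: 11 + 10 = 21.
No cover costs less than 21.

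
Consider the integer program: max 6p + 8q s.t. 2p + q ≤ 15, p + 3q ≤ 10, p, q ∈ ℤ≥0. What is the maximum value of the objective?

50

(p,q)=(7,1): 2·7+1·1=15≤15, 1·7+3·1=10≤10, objective 50.
(p,q)=(6,1): 2·6+1·1=13≤15, 1·6+3·1=9≤10, objective 44.
(p,q)=(7,0): 2·7+1·0=14≤15, 1·7+3·0=7≤10, objective 42.
Maximum is 50 at (p,q)=(7,1).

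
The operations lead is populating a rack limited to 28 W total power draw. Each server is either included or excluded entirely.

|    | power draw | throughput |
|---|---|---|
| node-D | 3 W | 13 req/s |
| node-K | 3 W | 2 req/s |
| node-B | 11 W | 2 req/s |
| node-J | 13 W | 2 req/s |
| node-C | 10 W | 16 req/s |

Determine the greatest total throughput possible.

Allowing fractional choices, the relaxed optimum would be about 33.2, but servers are indivisible.
node-D + node-K + node-C: power draw 3 + 3 + 10 = 16 ≤ 28, throughput 13 + 2 + 16 = 31.
node-D + node-K + node-B + node-C: power draw 3 + 3 + 11 + 10 = 27 ≤ 28, throughput 13 + 2 + 2 + 16 = 33.
node-D + node-B + node-C: power draw 3 + 11 + 10 = 24 ≤ 28, throughput 13 + 2 + 16 = 31.
Best is node-D, node-K, node-B, and node-C with total throughput 33.

33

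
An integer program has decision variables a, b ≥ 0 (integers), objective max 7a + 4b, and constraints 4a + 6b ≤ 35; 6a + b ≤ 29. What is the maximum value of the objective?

(a,b)=(4,3): 4·4+6·3=34≤35, 6·4+1·3=27≤29, objective 40.
(a,b)=(4,2): 4·4+6·2=28≤35, 6·4+1·2=26≤29, objective 36.
(a,b)=(3,3): 4·3+6·3=30≤35, 6·3+1·3=21≤29, objective 33.
(a,b)=(4,1): 4·4+6·1=22≤35, 6·4+1·1=25≤29, objective 32.
Maximum is 40 at (a,b)=(4,3).

40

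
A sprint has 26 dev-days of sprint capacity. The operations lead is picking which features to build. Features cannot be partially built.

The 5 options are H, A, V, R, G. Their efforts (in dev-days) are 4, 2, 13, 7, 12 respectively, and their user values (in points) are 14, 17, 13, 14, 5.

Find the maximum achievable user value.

58

This is a 0-1 knapsack instance.
Take H, A, V, and R: effort 4 + 2 + 13 + 7 = 26 ≤ 26, user value 14 + 17 + 13 + 14 = 58.
No other feasible combination does better.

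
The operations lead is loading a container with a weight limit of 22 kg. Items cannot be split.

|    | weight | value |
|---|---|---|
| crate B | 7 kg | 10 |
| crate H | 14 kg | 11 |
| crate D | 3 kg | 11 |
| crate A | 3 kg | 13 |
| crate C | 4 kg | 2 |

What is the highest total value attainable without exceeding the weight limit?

This is a 0-1 knapsack instance.
Allowing fractional choices, the relaxed optimum would be about 41.1, but items are indivisible.
crate B + crate D + crate A + crate C: weight 7 + 3 + 3 + 4 = 17 ≤ 22, value 10 + 11 + 13 + 2 = 36.
crate H + crate D + crate A: weight 14 + 3 + 3 = 20 ≤ 22, value 11 + 11 + 13 = 35.
crate B + crate D + crate A: weight 7 + 3 + 3 = 13 ≤ 22, value 10 + 11 + 13 = 34.
Best is crate B, crate D, crate A, and crate C with total value 36.

36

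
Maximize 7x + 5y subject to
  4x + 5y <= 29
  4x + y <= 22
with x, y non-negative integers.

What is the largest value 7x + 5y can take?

40

(x,y)=(5,1): 4·5+5·1=25≤29, 4·5+1·1=21≤22, objective 40.
(x,y)=(4,2): 4·4+5·2=26≤29, 4·4+1·2=18≤22, objective 38.
(x,y)=(5,0): 4·5+5·0=20≤29, 4·5+1·0=20≤22, objective 35.
(x,y)=(4,1): 4·4+5·1=21≤29, 4·4+1·1=17≤22, objective 33.
Maximum is 40 at (x,y)=(5,1).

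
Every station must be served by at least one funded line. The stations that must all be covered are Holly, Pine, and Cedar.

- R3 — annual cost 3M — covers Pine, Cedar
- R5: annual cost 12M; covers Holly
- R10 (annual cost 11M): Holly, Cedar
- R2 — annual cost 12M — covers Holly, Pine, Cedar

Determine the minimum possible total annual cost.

This is a weighted set-cover instance.
The greedy cost-per-new-station heuristic would pick R3 and R10 for 14, but a cheaper cover exists.
R2 alone covers Holly, Pine, Cedar — every station.
Total annual cost: 12.
No cover costs less than 12.

12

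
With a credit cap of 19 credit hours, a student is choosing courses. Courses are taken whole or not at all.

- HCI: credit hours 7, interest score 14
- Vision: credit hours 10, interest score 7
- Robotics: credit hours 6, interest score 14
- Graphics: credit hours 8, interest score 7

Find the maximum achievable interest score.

28

Allowing fractional choices, the relaxed optimum would be about 33.2, but courses are indivisible.
Robotics + Graphics: credit hours 6 + 8 = 14 ≤ 19, interest score 14 + 7 = 21.
HCI + Robotics: credit hours 7 + 6 = 13 ≤ 19, interest score 14 + 14 = 28.
Best is HCI and Robotics with total interest score 28.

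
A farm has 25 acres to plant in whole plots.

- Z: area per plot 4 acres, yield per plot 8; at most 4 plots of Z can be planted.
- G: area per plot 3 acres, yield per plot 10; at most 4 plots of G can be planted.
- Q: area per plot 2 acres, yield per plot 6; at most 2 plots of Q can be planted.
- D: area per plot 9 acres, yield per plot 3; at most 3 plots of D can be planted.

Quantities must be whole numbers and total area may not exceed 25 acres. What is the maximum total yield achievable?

68

2×Z, 4×G, and 2×Q: area 24 ≤ 25, yield 2·8 + 4·10 + 2·6 = 68.
3×Z, 3×G, and 2×Q: area 25 ≤ 25, yield 3·8 + 3·10 + 2·6 = 66.
Best is 68.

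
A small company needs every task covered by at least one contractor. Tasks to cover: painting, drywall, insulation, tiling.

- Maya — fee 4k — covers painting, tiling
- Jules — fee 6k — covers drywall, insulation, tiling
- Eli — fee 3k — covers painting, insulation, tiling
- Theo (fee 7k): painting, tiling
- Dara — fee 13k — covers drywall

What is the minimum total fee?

Choose Jules and Eli: together they cover painting, drywall, insulation, tiling — every task.
Total fee: 6 + 3 = 9.

9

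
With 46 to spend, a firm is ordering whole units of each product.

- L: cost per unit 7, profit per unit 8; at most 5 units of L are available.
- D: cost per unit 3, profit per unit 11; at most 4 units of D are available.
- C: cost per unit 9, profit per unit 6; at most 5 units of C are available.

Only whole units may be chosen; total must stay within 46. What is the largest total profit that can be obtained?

76

3×L, 4×D, and 1×C: cost 42 ≤ 46, profit 3·8 + 4·11 + 1·6 = 74.
4×L and 4×D: cost 40 ≤ 46, profit 4·8 + 4·11 = 76.
Best is 76.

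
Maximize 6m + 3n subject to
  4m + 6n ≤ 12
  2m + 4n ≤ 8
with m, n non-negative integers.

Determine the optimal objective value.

(m,n)=(3,0): 4·3+6·0=12≤12, 2·3+4·0=6≤8, objective 18.
(m,n)=(2,0): 4·2+6·0=8≤12, 2·2+4·0=4≤8, objective 12.
The best lattice point is (3,0), giving 18.

18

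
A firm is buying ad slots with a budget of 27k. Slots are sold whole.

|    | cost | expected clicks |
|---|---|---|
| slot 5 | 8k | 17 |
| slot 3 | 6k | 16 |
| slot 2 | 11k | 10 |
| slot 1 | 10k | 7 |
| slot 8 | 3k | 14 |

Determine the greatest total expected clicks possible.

54

Allowing fractional choices, the relaxed optimum would be about 56.1, but ad slots are indivisible.
slot 5 + slot 3 + slot 2: cost 8 + 6 + 11 = 25 ≤ 27, expected clicks 17 + 16 + 10 = 43.
slot 5 + slot 3 + slot 8: cost 8 + 6 + 3 = 17 ≤ 27, expected clicks 17 + 16 + 14 = 47.
slot 5 + slot 3 + slot 1 + slot 8: cost 8 + 6 + 10 + 3 = 27 ≤ 27, expected clicks 17 + 16 + 7 + 14 = 54.
Best is slot 5, slot 3, slot 1, and slot 8 with total expected clicks 54.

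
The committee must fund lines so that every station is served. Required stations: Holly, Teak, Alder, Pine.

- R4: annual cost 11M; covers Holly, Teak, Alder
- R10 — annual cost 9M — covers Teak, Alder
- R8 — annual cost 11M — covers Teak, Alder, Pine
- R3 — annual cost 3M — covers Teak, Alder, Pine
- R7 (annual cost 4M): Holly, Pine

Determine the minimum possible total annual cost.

Choose R3 and R7: together they cover Holly, Teak, Alder, Pine — every station.
Total annual cost: 3 + 4 = 7.

7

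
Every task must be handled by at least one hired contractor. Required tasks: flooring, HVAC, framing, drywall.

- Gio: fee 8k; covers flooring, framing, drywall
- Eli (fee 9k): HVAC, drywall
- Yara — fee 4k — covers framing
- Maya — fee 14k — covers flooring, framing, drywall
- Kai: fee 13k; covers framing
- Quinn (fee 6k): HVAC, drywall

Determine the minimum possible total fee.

14

This is an integer covering problem.
Choose Gio and Quinn: together they cover flooring, HVAC, framing, drywall — every task.
Total fee: 8 + 6 = 14.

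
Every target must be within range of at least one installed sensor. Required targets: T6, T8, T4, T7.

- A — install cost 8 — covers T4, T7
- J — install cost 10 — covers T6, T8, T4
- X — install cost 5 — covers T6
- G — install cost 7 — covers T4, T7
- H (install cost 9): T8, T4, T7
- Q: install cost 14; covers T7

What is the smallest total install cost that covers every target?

This is a weighted set-cover instance.
Choose X and H: together they cover T6, T8, T4, T7 — every target.
Total install cost: 5 + 9 = 14.
No cover costs less than 14.

14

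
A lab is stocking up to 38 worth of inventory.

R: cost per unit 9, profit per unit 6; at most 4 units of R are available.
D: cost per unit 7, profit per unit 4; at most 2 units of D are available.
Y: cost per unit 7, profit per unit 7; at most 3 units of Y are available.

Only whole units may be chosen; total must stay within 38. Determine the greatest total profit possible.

1×R, 1×D, and 3×Y: cost 37 ≤ 38, profit 1·6 + 1·4 + 3·7 = 31.
2×D and 3×Y: cost 35 ≤ 38, profit 2·4 + 3·7 = 29.
Best is 31.

31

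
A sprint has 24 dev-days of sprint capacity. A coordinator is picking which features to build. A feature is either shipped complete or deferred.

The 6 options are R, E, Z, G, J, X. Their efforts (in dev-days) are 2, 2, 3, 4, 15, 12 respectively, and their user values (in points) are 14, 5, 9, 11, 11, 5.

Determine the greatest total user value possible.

Allowing fractional choices, the relaxed optimum would be about 48.5, but features are indivisible.
R + E + Z + G + X: effort 2 + 2 + 3 + 4 + 12 = 23 ≤ 24, user value 14 + 5 + 9 + 11 + 5 = 44.
R + Z + G + J: effort 2 + 3 + 4 + 15 = 24 ≤ 24, user value 14 + 9 + 11 + 11 = 45.
Best is R, Z, G, and J with total user value 45.

45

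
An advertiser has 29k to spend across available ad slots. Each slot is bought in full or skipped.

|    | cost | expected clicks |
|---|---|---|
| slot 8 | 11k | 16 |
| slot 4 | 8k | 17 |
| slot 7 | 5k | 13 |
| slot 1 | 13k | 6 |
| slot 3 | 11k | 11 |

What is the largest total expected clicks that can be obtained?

Allowing fractional choices, the relaxed optimum would be about 51.0, but ad slots are indivisible.
slot 8 + slot 4 + slot 7: cost 11 + 8 + 5 = 24 ≤ 29, expected clicks 16 + 17 + 13 = 46.
slot 4 + slot 7 + slot 3: cost 8 + 5 + 11 = 24 ≤ 29, expected clicks 17 + 13 + 11 = 41.
slot 8 + slot 7 + slot 3: cost 11 + 5 + 11 = 27 ≤ 29, expected clicks 16 + 13 + 11 = 40.
Best is slot 8, slot 4, and slot 7 with total expected clicks 46.

46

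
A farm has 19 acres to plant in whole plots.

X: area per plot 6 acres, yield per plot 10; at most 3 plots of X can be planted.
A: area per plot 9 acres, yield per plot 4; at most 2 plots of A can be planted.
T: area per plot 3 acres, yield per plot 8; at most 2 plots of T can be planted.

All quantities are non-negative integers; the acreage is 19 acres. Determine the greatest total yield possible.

This is a bounded integer knapsack.
Take 2×X and 2×T: area 18 ≤ 19, yield 2·10 + 2·8 = 36.
T has the best ratio (8/3) and is taken to its limit of 2; remaining capacity is filled optimally with the others.

36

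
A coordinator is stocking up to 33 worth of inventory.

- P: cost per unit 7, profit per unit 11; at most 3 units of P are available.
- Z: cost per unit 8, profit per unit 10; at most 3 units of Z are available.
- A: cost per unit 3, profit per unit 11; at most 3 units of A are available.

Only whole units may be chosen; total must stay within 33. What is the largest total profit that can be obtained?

Take 3×P and 3×A: cost 30 ≤ 33, profit 3·11 + 3·11 = 66.
A has the best ratio (11/3) and is taken to its limit of 3; remaining capacity is filled optimally with the others.

66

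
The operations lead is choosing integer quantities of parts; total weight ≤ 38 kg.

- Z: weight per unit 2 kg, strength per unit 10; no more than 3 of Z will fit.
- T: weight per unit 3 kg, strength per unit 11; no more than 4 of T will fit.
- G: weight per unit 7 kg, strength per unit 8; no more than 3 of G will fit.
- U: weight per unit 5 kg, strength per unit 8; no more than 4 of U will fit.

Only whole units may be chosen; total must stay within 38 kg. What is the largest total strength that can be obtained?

This is a bounded integer knapsack.
3×Z, 4×T, and 4×U: weight 38 ≤ 38, strength 3·10 + 4·11 + 4·8 = 106.
3×Z, 4×T, and 3×U: weight 33 ≤ 38, strength 3·10 + 4·11 + 3·8 = 98.
Best is 106.

106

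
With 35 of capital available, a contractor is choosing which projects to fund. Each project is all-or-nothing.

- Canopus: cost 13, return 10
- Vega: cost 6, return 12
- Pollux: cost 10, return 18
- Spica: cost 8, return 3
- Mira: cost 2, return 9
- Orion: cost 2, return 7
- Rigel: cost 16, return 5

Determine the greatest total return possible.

Canopus + Vega + Pollux + Mira: cost 13 + 6 + 10 + 2 = 31 ≤ 35, return 10 + 12 + 18 + 9 = 49.
Canopus + Vega + Pollux + Mira + Orion: cost 13 + 6 + 10 + 2 + 2 = 33 ≤ 35, return 10 + 12 + 18 + 9 + 7 = 56.
Vega + Pollux + Spica + Mira + Orion: cost 6 + 10 + 8 + 2 + 2 = 28 ≤ 35, return 12 + 18 + 3 + 9 + 7 = 49.
Best is Canopus, Vega, Pollux, Mira, and Orion with total return 56.

56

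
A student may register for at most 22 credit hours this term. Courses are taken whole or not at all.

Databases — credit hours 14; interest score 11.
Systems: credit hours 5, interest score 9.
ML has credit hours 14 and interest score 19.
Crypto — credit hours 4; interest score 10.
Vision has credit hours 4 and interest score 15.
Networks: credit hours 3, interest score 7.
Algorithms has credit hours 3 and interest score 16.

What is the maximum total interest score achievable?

Take Systems, Crypto, Vision, Networks, and Algorithms: credit hours 5 + 4 + 4 + 3 + 3 = 19 ≤ 22, interest score 9 + 10 + 15 + 7 + 16 = 57.
No other feasible combination does better.

57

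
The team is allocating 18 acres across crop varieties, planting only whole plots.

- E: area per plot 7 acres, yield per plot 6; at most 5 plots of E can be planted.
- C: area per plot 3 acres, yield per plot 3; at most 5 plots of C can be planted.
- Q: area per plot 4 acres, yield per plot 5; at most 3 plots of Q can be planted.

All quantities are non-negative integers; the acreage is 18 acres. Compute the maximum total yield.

Q has the best ratio (5/4); taking only Q gives at most 3×5 = 15 (stopped by the supply cap of 3).
Mixing does better — 2×C and 3×Q: area 18 ≤ 18, yield 2·3 + 3·5 = 21.

21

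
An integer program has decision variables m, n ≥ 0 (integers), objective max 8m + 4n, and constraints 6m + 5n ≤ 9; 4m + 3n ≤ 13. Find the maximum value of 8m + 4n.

8

Relaxing integrality, the LP optimum is 12.00 at (m,n) = (1.5, 0), which is not an integer point.
(m,n)=(1,0): 6·1+5·0=6≤9, 4·1+3·0=4≤13, objective 8.
(m,n)=(0,1): 6·0+5·1=5≤9, 4·0+3·1=3≤13, objective 4.
(m,n)=(0,0): 6·0+5·0=0≤9, 4·0+3·0=0≤13, objective 0.
The best lattice point is (1,0), giving 8.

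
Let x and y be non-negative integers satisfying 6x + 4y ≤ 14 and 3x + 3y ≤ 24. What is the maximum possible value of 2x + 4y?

(x,y)=(0,3) is feasible, giving 12.
(x,y)=(1,2) is feasible, giving 10.
(x,y)=(0,2) is feasible, giving 8.
The best lattice point is (0,3), giving 12.

12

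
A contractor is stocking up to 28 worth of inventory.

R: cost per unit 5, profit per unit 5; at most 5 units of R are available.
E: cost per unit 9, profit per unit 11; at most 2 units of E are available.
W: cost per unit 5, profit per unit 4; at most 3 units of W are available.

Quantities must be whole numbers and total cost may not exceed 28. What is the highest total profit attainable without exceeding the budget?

E has the best ratio (11/9); taking only E gives at most 2×11 = 22 (stopped by the supply cap of 2).
Mixing does better — 2×R and 2×E: cost 28 ≤ 28, profit 2·5 + 2·11 = 32.

32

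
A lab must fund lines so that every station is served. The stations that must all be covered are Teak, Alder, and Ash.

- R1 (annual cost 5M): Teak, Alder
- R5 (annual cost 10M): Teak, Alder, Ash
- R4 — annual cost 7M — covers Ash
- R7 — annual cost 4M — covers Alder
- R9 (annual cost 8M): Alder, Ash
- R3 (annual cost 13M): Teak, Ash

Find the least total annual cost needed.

10

This is an integer covering problem.
The greedy cost-per-new-station heuristic would pick R1 and R4 for 12, but a cheaper cover exists.
R5 alone covers Teak, Alder, Ash — every station.
Total annual cost: 10.
No cover costs less than 10.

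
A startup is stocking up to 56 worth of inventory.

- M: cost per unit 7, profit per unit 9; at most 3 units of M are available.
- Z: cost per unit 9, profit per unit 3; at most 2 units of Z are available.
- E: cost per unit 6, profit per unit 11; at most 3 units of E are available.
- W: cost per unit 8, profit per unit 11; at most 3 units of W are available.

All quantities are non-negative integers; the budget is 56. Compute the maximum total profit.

This is a bounded integer knapsack.
Take 2×M, 3×E, and 3×W: cost 56 ≤ 56, profit 2·9 + 3·11 + 3·11 = 84.
E has the best ratio (11/6) and is taken to its limit of 3; remaining capacity is filled optimally with the others.

84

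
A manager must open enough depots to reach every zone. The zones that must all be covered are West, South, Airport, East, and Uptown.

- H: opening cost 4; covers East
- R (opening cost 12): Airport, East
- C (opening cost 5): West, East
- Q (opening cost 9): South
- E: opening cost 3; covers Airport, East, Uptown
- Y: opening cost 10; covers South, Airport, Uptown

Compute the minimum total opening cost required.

15

The greedy cost-per-new-zone heuristic would pick E, C, and Q for 17, but a cheaper cover exists.
Choose C and Y: together they cover West, South, Airport, East, Uptown — every zone.
Total opening cost: 5 + 10 = 15.
No cover costs less than 15.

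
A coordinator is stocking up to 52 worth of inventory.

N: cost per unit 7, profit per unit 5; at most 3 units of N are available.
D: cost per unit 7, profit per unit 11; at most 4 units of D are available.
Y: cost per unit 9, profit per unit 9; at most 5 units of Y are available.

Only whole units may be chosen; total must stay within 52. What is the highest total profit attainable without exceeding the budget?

2×N, 4×D, and 1×Y: cost 51 ≤ 52, profit 2·5 + 4·11 + 1·9 = 63.
4×D and 2×Y: cost 46 ≤ 52, profit 4·11 + 2·9 = 62.
Best is 63.

63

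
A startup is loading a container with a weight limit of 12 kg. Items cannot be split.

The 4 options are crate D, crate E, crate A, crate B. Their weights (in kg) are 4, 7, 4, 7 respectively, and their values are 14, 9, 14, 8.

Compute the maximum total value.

28

Treat it as a binary knapsack problem.
Allowing fractional choices, the relaxed optimum would be about 33.1, but items are indivisible.
crate E + crate A: weight 7 + 4 = 11 ≤ 12, value 9 + 14 = 23.
crate D + crate E: weight 4 + 7 = 11 ≤ 12, value 14 + 9 = 23.
crate D + crate A: weight 4 + 4 = 8 ≤ 12, value 14 + 14 = 28.
Best is crate D and crate A with total value 28.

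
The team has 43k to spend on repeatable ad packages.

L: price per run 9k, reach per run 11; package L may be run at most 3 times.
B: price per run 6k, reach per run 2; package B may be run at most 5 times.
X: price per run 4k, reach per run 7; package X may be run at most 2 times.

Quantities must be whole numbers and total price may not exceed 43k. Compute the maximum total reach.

This is a bounded integer knapsack.
3×L and 2×X: price 35 ≤ 43, reach 3·11 + 2·7 = 47.
3×L, 1×B, and 2×X: price 41 ≤ 43, reach 3·11 + 1·2 + 2·7 = 49.
Best is 49.

49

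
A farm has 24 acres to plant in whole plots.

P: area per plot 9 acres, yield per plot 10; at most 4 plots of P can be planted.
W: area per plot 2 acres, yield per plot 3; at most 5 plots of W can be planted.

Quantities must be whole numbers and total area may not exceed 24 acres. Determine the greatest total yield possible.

This is a bounded integer knapsack.
2×P and 3×W: area 24 ≤ 24, yield 2·10 + 3·3 = 29.
2×P and 2×W: area 22 ≤ 24, yield 2·10 + 2·3 = 26.
Best is 29.

29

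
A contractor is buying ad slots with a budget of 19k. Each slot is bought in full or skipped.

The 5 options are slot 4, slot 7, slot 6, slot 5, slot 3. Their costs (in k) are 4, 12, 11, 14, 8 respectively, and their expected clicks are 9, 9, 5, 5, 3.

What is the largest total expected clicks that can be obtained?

Take slot 4 and slot 7: cost 4 + 12 = 16 ≤ 19, expected clicks 9 + 9 = 18.
No other feasible combination does better.

18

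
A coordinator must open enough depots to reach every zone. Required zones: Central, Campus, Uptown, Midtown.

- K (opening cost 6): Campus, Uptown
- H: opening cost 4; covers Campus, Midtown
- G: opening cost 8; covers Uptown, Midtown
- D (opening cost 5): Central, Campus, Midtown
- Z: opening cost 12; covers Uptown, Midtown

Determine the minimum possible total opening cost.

Choose K and D: together they cover Central, Campus, Uptown, Midtown — every zone.
Total opening cost: 6 + 5 = 11.

11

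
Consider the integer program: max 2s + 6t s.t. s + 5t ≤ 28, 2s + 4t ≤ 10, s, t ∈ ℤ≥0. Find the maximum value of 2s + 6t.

14

Relaxing integrality, the LP optimum is 15.00 at (s,t) = (0, 2.5), which is not an integer point.
(s,t)=(1,2): 1·1+5·2=11≤28, 2·1+4·2=10≤10, objective 14.
(s,t)=(0,2): 1·0+5·2=10≤28, 2·0+4·2=8≤10, objective 12.
(s,t)=(2,1): 1·2+5·1=7≤28, 2·2+4·1=8≤10, objective 10.
No feasible integer point exceeds 14.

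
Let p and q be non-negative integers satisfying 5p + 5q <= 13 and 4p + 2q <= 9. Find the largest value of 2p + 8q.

(p,q)=(0,2): 5·0+5·2=10≤13, 4·0+2·2=4≤9, objective 16.
(p,q)=(1,1): 5·1+5·1=10≤13, 4·1+2·1=6≤9, objective 10.
No feasible integer point exceeds 16.

16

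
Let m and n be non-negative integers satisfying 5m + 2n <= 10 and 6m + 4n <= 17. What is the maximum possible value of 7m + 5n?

20

Relaxing integrality, the LP optimum is 21.25 at (m,n) = (0, 4.25), which is not an integer point.
(m,n)=(0,4): 5·0+2·4=8≤10, 6·0+4·4=16≤17, objective 20.
(m,n)=(0,3): 5·0+2·3=6≤10, 6·0+4·3=12≤17, objective 15.
The best lattice point is (0,4), giving 20.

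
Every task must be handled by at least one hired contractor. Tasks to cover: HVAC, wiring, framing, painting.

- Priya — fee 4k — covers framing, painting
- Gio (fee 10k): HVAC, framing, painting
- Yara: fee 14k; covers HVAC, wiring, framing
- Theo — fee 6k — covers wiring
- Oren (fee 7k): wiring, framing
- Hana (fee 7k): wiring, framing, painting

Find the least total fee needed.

The greedy cost-per-new-task heuristic would pick Priya, Theo, and Gio for 20, but a cheaper cover exists.
Choose Gio and Theo: together they cover HVAC, wiring, framing, painting — every task.
Total fee: 10 + 6 = 16.
No cover costs less than 16.

16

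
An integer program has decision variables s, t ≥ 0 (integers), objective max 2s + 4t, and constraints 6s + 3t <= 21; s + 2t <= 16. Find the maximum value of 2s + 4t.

28

(s,t)=(0,7) is feasible, giving 28.
(s,t)=(0,6) is feasible, giving 24.
The best lattice point is (0,7), giving 28.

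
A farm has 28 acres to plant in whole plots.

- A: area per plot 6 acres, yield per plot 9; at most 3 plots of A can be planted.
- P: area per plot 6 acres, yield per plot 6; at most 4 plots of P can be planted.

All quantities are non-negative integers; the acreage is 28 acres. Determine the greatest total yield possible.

3×A and 1×P: area 24 ≤ 28, yield 3·9 + 1·6 = 33.
2×A and 2×P: area 24 ≤ 28, yield 2·9 + 2·6 = 30.
Best is 33.

33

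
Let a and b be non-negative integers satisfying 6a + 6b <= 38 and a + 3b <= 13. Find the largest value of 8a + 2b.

(a,b)=(6,0) is feasible, giving 48.
(a,b)=(5,1) is feasible, giving 42.
The best lattice point is (6,0), giving 48.

48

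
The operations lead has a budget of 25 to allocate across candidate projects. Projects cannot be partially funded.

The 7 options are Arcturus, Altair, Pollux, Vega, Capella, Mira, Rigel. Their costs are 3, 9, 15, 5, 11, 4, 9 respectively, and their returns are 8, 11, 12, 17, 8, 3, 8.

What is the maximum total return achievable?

39

Allowing fractional choices, the relaxed optimum would be about 43.1, but projects are indivisible.
Arcturus + Pollux + Vega: cost 3 + 15 + 5 = 23 ≤ 25, return 8 + 12 + 17 = 37.
Arcturus + Altair + Vega: cost 3 + 9 + 5 = 17 ≤ 25, return 8 + 11 + 17 = 36.
Arcturus + Altair + Vega + Mira: cost 3 + 9 + 5 + 4 = 21 ≤ 25, return 8 + 11 + 17 + 3 = 39.
Best is Arcturus, Altair, Vega, and Mira with total return 39.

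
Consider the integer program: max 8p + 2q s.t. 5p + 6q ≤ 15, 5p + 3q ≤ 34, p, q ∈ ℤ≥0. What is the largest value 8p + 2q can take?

24

(p,q)=(3,0): 5·3+6·0=15≤15, 5·3+3·0=15≤34, objective 24.
(p,q)=(2,0): 5·2+6·0=10≤15, 5·2+3·0=10≤34, objective 16.
The best lattice point is (3,0), giving 24.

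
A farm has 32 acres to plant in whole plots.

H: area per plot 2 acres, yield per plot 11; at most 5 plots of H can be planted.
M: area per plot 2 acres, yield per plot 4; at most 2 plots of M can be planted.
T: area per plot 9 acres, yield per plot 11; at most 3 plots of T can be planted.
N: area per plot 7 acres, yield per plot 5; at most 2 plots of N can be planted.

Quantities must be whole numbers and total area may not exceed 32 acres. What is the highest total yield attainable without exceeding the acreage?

This is a bounded integer knapsack.
5×H, 2×M, and 2×T: area 32 ≤ 32, yield 5·11 + 2·4 + 2·11 = 85.
5×H, 1×M, and 2×T: area 30 ≤ 32, yield 5·11 + 1·4 + 2·11 = 81.
Best is 85.

85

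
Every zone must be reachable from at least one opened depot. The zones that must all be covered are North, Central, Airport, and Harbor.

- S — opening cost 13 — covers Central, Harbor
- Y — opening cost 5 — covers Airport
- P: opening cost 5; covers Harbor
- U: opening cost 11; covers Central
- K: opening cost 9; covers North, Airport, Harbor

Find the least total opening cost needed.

20

Choose U and K: together they cover North, Central, Airport, Harbor — every zone.
Total opening cost: 11 + 9 = 20.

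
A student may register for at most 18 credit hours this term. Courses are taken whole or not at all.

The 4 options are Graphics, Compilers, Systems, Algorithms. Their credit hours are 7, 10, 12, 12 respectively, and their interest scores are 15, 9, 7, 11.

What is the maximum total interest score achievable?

Graphics: credit hours 7 ≤ 18, interest score 15.
Graphics + Compilers: credit hours 7 + 10 = 17 ≤ 18, interest score 15 + 9 = 24.
Best is Graphics and Compilers with total interest score 24.

24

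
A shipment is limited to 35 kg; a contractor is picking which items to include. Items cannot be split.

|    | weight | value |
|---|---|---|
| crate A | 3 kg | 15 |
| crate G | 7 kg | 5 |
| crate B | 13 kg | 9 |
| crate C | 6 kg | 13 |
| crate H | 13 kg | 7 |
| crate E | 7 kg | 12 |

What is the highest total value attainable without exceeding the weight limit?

49

Treat it as a binary knapsack problem.
Allowing fractional choices, the relaxed optimum would be about 53.3, but items are indivisible.
crate A + crate B + crate C + crate E: weight 3 + 13 + 6 + 7 = 29 ≤ 35, value 15 + 9 + 13 + 12 = 49.
crate A + crate C + crate H + crate E: weight 3 + 6 + 13 + 7 = 29 ≤ 35, value 15 + 13 + 7 + 12 = 47.
crate A + crate G + crate C + crate E: weight 3 + 7 + 6 + 7 = 23 ≤ 35, value 15 + 5 + 13 + 12 = 45.
Best is crate A, crate B, crate C, and crate E with total value 49.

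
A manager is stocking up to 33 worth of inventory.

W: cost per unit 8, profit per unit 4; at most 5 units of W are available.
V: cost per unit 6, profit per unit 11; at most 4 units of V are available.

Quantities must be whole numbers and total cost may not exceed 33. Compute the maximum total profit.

48

4×V: cost 24 ≤ 33, profit 4·11 = 44.
1×W and 4×V: cost 32 ≤ 33, profit 1·4 + 4·11 = 48.
Best is 48.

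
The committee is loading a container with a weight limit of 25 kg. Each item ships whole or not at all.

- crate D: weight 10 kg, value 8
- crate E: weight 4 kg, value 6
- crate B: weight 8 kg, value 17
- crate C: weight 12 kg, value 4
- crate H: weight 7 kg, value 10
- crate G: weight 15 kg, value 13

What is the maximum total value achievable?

35

This is an integer program with binary decision variables.
Take crate D, crate B, and crate H: weight 10 + 8 + 7 = 25 ≤ 25, value 8 + 17 + 10 = 35.
No other feasible combination does better.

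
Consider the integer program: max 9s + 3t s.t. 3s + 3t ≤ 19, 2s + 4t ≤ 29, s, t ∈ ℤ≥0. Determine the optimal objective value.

54

(s,t)=(6,0) is feasible, giving 54.
(s,t)=(5,1) is feasible, giving 48.
(s,t)=(5,0) is feasible, giving 45.
No feasible integer point exceeds 54.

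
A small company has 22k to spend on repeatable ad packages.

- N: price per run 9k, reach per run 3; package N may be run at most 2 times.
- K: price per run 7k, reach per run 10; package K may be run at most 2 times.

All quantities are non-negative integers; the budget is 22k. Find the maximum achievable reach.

This is a bounded integer knapsack.
K has the best ratio (10/7); taking only K gives at most 2×10 = 20 (stopped by the supply cap of 2).
Optimal: 2×K: price 14 ≤ 22, reach 2·10 = 20.

20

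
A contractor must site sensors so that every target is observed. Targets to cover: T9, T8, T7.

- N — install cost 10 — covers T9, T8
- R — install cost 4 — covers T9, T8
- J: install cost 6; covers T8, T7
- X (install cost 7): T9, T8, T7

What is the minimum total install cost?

7

The greedy cost-per-new-target heuristic would pick R and J for 10, but a cheaper cover exists.
X alone covers T9, T8, T7 — every target.
Total install cost: 7.
No cover costs less than 7.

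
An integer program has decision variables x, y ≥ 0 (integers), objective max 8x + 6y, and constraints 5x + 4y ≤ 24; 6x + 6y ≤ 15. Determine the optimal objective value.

(x,y)=(2,0): 5·2+4·0=10≤24, 6·2+6·0=12≤15, objective 16.
(x,y)=(1,1): 5·1+4·1=9≤24, 6·1+6·1=12≤15, objective 14.
(x,y)=(1,0): 5·1+4·0=5≤24, 6·1+6·0=6≤15, objective 8.
No feasible integer point exceeds 16.

16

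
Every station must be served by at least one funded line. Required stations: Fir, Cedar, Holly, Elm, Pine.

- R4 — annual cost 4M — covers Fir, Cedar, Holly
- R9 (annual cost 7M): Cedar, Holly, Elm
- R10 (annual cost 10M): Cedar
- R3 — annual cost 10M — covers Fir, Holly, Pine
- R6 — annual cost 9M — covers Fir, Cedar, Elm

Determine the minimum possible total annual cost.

17

The greedy cost-per-new-station heuristic would pick R4, R9, and R3 for 21, but a cheaper cover exists.
Choose R9 and R3: together they cover Fir, Cedar, Holly, Elm, Pine — every station.
Total annual cost: 7 + 10 = 17.
No cover costs less than 17.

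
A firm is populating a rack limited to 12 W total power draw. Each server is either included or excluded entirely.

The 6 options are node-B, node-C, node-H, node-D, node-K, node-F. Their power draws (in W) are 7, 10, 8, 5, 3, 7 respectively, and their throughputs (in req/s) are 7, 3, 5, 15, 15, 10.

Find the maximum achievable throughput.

node-D + node-F: power draw 5 + 7 = 12 ≤ 12, throughput 15 + 10 = 25.
node-D + node-K: power draw 5 + 3 = 8 ≤ 12, throughput 15 + 15 = 30.
node-K + node-F: power draw 3 + 7 = 10 ≤ 12, throughput 15 + 10 = 25.
Best is node-D and node-K with total throughput 30.

30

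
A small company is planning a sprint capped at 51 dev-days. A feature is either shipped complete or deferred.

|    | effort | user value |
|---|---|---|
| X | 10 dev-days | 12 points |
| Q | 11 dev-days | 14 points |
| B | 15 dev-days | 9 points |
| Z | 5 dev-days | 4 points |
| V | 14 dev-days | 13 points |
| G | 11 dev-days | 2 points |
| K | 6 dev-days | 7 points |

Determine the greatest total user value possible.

Allowing fractional choices, the relaxed optimum would be about 53.0, but features are indivisible.
X + Q + B + V: effort 10 + 11 + 15 + 14 = 50 ≤ 51, user value 12 + 14 + 9 + 13 = 48.
X + Q + Z + V + K: effort 10 + 11 + 5 + 14 + 6 = 46 ≤ 51, user value 12 + 14 + 4 + 13 + 7 = 50.
Best is X, Q, Z, V, and K with total user value 50.

50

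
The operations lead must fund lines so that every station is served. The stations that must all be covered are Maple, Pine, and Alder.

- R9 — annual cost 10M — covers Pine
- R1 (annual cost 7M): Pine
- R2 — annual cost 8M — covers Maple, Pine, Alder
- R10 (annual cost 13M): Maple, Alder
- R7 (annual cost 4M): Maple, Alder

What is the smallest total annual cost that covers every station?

The greedy cost-per-new-station heuristic would pick R7 and R1 for 11, but a cheaper cover exists.
R2 alone covers Maple, Pine, Alder — every station.
Total annual cost: 8.
No cover costs less than 8.

8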